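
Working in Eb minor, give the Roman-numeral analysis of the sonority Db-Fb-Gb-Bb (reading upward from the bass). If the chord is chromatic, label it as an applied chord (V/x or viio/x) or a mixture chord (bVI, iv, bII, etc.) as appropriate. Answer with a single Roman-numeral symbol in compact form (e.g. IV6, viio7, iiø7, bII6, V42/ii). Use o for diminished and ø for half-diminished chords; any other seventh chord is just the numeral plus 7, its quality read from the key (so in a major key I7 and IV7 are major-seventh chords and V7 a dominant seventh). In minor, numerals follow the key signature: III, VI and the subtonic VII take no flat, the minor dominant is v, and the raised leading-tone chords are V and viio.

V43/VI

The pitches Gb-Bb-Db-Fb form a dominant seventh chord rooted on Gb.
Gb is not a diatonic chord root with this quality in Eb minor, but it lies a perfect fifth above Cb (VI), so the chord functions as an applied dominant of VI.
With Db in the bass the chord is in second inversion, so the figured bass is 43.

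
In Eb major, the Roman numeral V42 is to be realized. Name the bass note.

V in Eb major has root Bb; the chord is Bb-D-F-Ab.
The figure 42 means third inversion — the seventh is in the bass.

Ab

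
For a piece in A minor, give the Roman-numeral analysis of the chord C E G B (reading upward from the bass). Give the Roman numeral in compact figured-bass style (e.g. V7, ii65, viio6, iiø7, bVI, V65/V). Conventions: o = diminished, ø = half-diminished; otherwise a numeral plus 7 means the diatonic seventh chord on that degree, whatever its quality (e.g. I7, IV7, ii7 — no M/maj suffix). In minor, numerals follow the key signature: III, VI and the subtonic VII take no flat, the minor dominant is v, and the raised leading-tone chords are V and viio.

III7

Stacked in thirds the chord is C-E-G-B: a major seventh chord on C.
In A minor, C is the mediant; the diatonic major seventh chord there is III7.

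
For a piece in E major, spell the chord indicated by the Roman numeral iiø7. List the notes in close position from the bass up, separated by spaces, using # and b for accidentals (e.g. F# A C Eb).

F# A C E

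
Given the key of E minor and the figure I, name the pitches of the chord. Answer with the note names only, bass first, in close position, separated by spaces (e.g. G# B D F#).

E G# B

Scale degree 1 in E minor is E; here the chord built on it is altered to a major triad. I is the major tonic (Picardy third), borrowed from the parallel major.
So the chord is E-G#-B.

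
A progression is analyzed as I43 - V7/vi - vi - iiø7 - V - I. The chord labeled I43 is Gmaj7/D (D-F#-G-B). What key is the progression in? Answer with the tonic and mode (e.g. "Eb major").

G major

The anchor chord is a major seventh chord on G, labeled I43.
If G is scale degree 1 and the mode makes that degree carry a major seventh chord, the tonic is G and the mode is major.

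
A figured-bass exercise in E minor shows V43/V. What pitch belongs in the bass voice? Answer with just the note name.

C#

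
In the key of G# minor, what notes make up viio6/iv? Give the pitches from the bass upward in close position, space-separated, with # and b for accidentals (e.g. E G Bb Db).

viio6/iv is a secondary leading-tone chord. The target iv is C# in G# minor; the applied chord is rooted a semitone below, on B#.
Building a diminished triad on B# gives B#-D#-F#.
The figured bass 6 indicates first inversion, placing the third (D#) in the bass: D#-F#-B#.

D# F# B#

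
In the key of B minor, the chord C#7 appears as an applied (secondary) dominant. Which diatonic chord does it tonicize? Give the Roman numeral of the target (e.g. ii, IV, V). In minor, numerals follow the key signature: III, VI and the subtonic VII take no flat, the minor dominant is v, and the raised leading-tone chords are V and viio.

The chord is a dominant seventh chord on C#.
A dominant resolves down a perfect fifth: C# → F#. In B minor, F# is scale degree 5, i.e. V.

V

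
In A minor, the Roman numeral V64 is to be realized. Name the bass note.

B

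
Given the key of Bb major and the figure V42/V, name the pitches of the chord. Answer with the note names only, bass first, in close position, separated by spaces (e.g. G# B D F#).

Bb C E G

V42/V is a secondary dominant — the dominant seventh of V. V in Bb major is F, so the applied chord's root is C, a perfect fifth above.
Building a dominant seventh chord on C gives C-E-G-Bb.
The figured bass 42 indicates third inversion, placing the seventh (Bb) in the bass: Bb-C-E-G.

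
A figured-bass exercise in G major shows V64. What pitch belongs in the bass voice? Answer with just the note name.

V in G major has root D; the chord is D-F#-A.
The figure 64 means second inversion — the fifth is in the bass.

A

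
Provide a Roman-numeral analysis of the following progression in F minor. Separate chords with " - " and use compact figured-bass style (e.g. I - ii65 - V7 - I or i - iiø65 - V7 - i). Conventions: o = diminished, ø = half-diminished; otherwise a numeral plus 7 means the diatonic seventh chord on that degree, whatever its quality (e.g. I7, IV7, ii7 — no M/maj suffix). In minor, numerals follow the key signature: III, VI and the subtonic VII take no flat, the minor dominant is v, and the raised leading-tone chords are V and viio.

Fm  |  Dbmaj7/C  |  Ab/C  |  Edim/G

i - VI42 - III6 - viio6

Fm: root F is the tonic; minor triad there is i.
Dbmaj7/C: root Db is the submediant; major seventh chord there is VI42.
Ab/C has root Ab, degree 3 in F minor, so III6.
Edim/G: root E is the leading tone; diminished triad there is viio6.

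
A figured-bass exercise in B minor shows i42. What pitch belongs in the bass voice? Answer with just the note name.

A

i in B minor has root B; the chord is B-D-F#-A.
The figure 42 means third inversion — the seventh is in the bass.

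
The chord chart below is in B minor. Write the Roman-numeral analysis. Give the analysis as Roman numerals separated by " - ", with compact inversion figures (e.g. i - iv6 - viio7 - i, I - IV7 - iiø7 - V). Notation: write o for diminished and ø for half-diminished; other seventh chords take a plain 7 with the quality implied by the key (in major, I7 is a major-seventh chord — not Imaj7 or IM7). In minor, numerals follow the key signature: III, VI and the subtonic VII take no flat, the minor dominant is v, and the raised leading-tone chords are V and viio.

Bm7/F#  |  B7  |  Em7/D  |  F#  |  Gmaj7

i43 - V7/iv - iv42 - V - VI7

Bm7/F# has root B, degree 1 in B minor, so i43.
B7: chromatic; B is V of iv, so V7/iv.
Em7/D: root E is the subdominant; minor seventh chord there is iv42.
F# has root F#, degree 5 in B minor, so V.
Gmaj7: root G is the submediant; major seventh chord there is VI7.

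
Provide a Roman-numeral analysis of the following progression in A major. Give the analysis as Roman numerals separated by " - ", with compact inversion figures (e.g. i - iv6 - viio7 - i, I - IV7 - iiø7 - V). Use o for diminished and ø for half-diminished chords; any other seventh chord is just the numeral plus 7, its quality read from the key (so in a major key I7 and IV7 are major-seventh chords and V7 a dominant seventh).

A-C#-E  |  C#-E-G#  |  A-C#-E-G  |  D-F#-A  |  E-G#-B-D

I - iii - V7/IV - IV - V7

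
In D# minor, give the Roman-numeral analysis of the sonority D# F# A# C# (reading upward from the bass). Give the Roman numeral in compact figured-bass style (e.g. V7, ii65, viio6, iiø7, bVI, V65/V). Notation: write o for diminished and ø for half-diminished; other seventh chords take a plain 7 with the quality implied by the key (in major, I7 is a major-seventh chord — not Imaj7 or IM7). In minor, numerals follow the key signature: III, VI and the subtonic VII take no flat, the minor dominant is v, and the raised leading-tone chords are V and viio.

i7

The pitches D#-F#-A#-C# form a minor seventh chord rooted on D#.
In D# minor, D# is the tonic; the diatonic minor seventh chord there is i7.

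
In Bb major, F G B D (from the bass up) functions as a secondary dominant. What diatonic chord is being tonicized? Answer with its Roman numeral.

ii

The chord is a dominant seventh chord on G.
A dominant resolves down a perfect fifth: G → C. In Bb major, C is scale degree 2, i.e. ii.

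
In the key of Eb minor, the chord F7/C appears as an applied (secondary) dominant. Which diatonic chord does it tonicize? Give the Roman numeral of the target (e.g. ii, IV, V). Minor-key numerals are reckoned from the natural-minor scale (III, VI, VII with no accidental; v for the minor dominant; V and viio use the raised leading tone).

The chord is a dominant seventh chord on F.
A dominant resolves down a perfect fifth: F → Bb. In Eb minor, Bb is scale degree 5, i.e. V.

V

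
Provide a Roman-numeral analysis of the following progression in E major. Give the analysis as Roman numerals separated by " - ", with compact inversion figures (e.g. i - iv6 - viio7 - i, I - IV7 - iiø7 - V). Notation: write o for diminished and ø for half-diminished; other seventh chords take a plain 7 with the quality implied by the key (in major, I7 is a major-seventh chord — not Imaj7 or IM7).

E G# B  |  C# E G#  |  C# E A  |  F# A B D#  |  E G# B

E-G#-B: root E is the tonic; major triad there is I.
C#-E-G#: root C# is the submediant; minor triad there is vi.
C#-E-A: root A is the subdominant; major triad there is IV6.
F#-A-B-D# has root B, degree 5 in E major, so V43.
E-G#-B: major triad on E = scale degree 1 → I.

I - vi - IV6 - V43 - I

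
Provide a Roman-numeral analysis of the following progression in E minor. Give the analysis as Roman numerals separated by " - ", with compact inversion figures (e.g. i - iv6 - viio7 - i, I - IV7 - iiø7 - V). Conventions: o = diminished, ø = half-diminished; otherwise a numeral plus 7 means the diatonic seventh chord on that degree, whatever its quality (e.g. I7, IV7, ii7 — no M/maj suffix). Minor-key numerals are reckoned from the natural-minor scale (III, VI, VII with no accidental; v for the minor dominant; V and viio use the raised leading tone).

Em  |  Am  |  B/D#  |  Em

i - iv - V6 - i

Em: minor triad on E = scale degree 1 → i.
Am: minor triad on A = scale degree 4 → iv.
B/D#: root B is the dominant; major triad there is V6.
Em: root E is the tonic; minor triad there is i.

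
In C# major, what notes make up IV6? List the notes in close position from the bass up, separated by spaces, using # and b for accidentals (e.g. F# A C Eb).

A# C# F#

In C# major, scale degree 4 is F#, and the diatonic chord built there is a major triad.
That chord is spelled F#-A#-C#.
With the 6 figure the chord is in first inversion; from the bass A# upward in close position it reads A#-C#-F#.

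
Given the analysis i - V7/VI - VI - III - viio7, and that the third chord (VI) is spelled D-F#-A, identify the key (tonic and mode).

VI is given as D-F#-A — a major triad with root D.
If D is scale degree 6 and the mode makes that degree carry a major triad, the tonic is F# and the mode is minor.

F# minor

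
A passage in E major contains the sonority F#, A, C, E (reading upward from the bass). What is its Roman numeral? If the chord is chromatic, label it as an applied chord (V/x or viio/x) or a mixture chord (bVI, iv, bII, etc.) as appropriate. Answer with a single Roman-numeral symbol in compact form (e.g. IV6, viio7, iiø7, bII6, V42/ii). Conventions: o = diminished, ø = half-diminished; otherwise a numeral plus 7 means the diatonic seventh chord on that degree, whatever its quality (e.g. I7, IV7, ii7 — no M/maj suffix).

The pitches F#-A-C-E form a half-diminished seventh chord rooted on F#.
F# is the second degree of E major. This is the half-diminished supertonic seventh, borrowed from the parallel minor.

iiø7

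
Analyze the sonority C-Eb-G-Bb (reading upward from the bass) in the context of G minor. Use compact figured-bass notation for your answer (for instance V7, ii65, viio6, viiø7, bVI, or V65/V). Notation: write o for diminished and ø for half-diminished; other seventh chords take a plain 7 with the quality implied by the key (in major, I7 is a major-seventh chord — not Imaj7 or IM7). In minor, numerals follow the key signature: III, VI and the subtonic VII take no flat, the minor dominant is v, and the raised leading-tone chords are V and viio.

iv7

The pitches C-Eb-G-Bb form a minor seventh chord rooted on C.
In G minor, C is the subdominant; the diatonic minor seventh chord there is iv7.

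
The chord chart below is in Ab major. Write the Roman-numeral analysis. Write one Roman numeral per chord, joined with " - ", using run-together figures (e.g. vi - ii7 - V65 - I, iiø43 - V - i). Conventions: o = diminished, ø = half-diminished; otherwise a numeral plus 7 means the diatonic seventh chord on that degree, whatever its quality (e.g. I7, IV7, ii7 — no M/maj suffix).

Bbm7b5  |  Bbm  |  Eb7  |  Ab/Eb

Bbm7b5 is non-diatonic — iiø7, a mixture chord from Ab minor.
Bbm: root Bb is the supertonic; minor triad there is ii.
Eb7: dominant seventh chord on Eb = scale degree 5 → V7.
Ab/Eb: root Ab is the tonic; major triad there is I64.

iiø7 - ii - V7 - I64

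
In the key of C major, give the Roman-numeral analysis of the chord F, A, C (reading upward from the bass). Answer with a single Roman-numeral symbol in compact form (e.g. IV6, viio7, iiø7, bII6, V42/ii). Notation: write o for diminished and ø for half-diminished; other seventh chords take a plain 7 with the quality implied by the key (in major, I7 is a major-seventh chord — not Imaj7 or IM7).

Stacked in thirds the chord is F-A-C: a major triad on F.
F is scale degree 4 in C major, and a major triad on that degree is written IV.

IV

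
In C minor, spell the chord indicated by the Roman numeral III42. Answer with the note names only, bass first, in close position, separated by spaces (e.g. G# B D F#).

D Eb G Bb

The numeral's case and figure indicate a major seventh chord. In C minor its root, the mediant, is Eb.
Stacking thirds from Eb gives Eb-G-Bb-D.
The figured bass 42 indicates third inversion, placing the seventh (D) in the bass: D-Eb-G-Bb.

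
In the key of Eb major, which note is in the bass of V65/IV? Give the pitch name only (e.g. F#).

The applied chord V65/IV is rooted on Eb: Eb-G-Bb-Db.
The figure 65 means first inversion — the third is in the bass.

G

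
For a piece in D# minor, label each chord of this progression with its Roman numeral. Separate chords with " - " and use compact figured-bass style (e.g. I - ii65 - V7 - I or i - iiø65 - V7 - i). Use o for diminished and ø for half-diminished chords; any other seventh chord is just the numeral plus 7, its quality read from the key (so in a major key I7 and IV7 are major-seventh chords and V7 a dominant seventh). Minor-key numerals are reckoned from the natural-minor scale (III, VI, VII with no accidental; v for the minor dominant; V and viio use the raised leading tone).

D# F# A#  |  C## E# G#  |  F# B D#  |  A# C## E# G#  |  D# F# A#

i - viio - VI64 - V7 - i

D#-F#-A#: root D# is the tonic; minor triad there is i.
C##-E#-G# has root C##, degree 7 in D# minor, so viio.
F#-B-D# has root B, degree 6 in D# minor, so VI64.
A#-C##-E#-G#: root A# is the dominant; dominant seventh chord there is V7.
D#-F#-A#: root D# is the tonic; minor triad there is i.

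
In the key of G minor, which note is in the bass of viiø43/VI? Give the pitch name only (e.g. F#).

Ab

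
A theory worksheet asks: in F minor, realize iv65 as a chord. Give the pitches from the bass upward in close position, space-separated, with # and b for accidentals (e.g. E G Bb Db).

Db F Ab Bb

In F minor, scale degree 4 is Bb, and the diatonic chord built there is a minor seventh chord.
Stacking thirds from Bb gives Bb-Db-F-Ab.
With the 65 figure the chord is in first inversion; from the bass Db upward in close position it reads Db-F-Ab-Bb.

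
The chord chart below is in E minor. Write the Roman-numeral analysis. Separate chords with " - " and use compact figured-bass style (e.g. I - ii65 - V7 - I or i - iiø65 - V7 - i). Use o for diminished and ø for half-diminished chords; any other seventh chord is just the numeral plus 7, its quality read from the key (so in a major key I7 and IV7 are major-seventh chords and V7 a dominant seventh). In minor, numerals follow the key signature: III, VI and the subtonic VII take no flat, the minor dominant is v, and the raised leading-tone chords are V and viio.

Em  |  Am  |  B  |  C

Em: root E is the tonic; minor triad there is i.
Am has root A, degree 4 in E minor, so iv.
B has root B, degree 5 in E minor, so V.
C: major triad on C = scale degree 6 → VI.

i - iv - V - VI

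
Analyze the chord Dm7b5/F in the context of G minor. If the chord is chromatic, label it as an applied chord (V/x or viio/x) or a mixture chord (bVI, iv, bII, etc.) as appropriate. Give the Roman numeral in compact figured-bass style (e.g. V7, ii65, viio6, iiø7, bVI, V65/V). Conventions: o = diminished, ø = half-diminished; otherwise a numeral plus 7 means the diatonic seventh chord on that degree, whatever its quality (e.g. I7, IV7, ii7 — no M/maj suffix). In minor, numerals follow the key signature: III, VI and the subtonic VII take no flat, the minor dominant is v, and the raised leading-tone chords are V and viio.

Stacked in thirds the chord is D-F-Ab-C: a half-diminished seventh chord on D.
D sits a half step below Eb (VI in G minor); a diminished chord there is the applied leading-tone chord of VI.
With F in the bass the chord is in first inversion, so the figured bass is 65.

viiø65/VI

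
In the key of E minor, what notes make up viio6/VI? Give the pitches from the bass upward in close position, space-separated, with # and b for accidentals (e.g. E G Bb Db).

viio6/VI is a secondary leading-tone chord. The target VI is C in E minor; the applied chord is rooted a semitone below, on B.
Building a diminished triad on B gives B-D-F.
With the 6 figure the chord is in first inversion; from the bass D upward in close position it reads D-F-B.

D F B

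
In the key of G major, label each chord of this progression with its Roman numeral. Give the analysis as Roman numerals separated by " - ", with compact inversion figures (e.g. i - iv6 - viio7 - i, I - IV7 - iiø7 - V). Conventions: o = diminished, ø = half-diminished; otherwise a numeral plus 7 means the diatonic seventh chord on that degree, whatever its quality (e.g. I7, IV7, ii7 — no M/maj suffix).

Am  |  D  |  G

Am has root A, degree 2 in G major, so ii.
D: root D is the dominant; major triad there is V.
G: root G is the tonic; major triad there is I.

ii - V - I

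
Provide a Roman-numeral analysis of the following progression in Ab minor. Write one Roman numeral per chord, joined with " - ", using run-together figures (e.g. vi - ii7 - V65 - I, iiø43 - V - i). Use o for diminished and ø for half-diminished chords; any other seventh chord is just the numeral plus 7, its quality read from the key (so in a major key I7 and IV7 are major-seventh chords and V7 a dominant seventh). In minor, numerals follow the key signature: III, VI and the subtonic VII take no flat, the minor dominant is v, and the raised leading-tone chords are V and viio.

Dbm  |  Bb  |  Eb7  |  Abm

iv - V/V - V7 - i

Dbm has root Db, degree 4 in Ab minor, so iv.
Bb: chromatic; Bb is V of V, so V/V.
Eb7: dominant seventh chord on Eb = scale degree 5 → V7.
Abm: root Ab is the tonic; minor triad there is i.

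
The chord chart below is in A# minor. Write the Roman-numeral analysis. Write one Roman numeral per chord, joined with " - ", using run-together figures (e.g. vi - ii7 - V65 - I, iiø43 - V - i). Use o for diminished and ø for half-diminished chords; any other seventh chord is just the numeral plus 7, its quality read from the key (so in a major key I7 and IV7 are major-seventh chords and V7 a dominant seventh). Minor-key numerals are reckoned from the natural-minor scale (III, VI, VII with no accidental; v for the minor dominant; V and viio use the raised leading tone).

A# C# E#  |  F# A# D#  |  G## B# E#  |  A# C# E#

i - iv6 - V6 - i

A#-C#-E# has root A#, degree 1 in A# minor, so i.
F#-A#-D#: root D# is the subdominant; minor triad there is iv6.
G##-B#-E#: major triad on E# = scale degree 5 → V6.
A#-C#-E# has root A#, degree 1 in A# minor, so i.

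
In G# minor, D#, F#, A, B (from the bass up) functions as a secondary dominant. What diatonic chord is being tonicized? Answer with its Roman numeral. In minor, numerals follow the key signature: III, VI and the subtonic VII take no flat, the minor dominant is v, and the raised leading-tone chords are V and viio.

VI

The chord is a dominant seventh chord on B.
A dominant resolves down a perfect fifth: B → E. In G# minor, E is scale degree 6, i.e. VI.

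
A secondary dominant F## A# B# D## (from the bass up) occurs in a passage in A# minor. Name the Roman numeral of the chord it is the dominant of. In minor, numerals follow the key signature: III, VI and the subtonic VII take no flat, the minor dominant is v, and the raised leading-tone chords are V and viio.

V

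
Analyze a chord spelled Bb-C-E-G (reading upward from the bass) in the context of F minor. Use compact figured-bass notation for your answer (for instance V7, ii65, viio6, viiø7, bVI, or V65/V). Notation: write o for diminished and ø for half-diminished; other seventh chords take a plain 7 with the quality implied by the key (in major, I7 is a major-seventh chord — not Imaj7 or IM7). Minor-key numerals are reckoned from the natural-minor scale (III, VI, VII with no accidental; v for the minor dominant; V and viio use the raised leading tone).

V42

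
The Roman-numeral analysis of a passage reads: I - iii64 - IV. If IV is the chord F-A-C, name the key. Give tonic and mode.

IV is given as F-A-C — a major triad with root F.
If F is scale degree 4 and the mode makes that degree carry a major triad, the tonic is C and the mode is major.

C major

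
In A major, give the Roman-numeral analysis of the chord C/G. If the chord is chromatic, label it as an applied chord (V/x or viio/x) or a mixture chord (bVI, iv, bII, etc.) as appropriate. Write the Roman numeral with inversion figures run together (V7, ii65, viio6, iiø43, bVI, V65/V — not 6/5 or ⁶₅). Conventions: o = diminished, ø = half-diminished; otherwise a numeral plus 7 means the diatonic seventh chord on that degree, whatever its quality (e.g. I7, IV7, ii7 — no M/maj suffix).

Stacked in thirds the chord is C-E-G: a major triad on C.
C is the lowered third degree of A major (diatonic 3 would be C#). This is a major triad on the lowered third degree, borrowed from the parallel minor.
With G in the bass the chord is in second inversion, so the figured bass is 64.

bIII64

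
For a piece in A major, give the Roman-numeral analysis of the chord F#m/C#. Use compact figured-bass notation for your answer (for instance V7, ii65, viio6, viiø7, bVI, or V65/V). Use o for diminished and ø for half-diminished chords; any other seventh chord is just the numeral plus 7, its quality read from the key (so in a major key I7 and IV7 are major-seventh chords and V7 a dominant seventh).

vi64

The pitches F#-A-C# form a minor triad rooted on F#.
F# is scale degree 6 in A major, and a minor triad on that degree is written vi.
With C# in the bass the chord is in second inversion, so the figured bass is 64.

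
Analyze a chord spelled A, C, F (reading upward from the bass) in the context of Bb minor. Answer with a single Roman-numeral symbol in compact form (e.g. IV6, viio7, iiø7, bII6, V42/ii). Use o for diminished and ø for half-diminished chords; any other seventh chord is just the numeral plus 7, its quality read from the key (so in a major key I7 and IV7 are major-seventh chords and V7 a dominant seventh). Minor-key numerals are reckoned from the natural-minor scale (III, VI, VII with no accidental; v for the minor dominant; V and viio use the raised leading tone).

V6

The pitches F-A-C form a major triad rooted on F.
In Bb minor, F is the dominant; the diatonic major triad there is V.
With A in the bass the chord is in first inversion, so the figured bass is 6.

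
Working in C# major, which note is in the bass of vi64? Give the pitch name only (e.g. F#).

E#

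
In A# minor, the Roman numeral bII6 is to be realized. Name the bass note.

D#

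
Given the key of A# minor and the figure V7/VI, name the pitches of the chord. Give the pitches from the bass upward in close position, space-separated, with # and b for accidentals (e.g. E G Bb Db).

C# E# G# B

V7/VI is a secondary dominant — the dominant seventh of VI. VI in A# minor is F#, so the applied chord's root is C#, a perfect fifth above.
Building a dominant seventh chord on C# gives C#-E#-G#-B.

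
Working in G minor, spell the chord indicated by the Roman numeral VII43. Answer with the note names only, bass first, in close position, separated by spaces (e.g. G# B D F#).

C Eb F A

In G minor, the subtonic is F, and the diatonic chord built there is a dominant seventh chord.
Stacking thirds from F gives F-A-C-Eb.
The figured bass 43 indicates second inversion, placing the fifth (C) in the bass: C-Eb-F-A.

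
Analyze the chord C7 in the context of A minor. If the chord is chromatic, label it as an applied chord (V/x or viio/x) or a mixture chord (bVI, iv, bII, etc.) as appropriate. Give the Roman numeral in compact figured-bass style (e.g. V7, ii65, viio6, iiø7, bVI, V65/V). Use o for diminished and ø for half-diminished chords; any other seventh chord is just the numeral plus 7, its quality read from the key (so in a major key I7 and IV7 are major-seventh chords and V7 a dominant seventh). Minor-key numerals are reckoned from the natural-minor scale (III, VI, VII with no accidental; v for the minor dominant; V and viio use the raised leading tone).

The pitches C-E-G-Bb form a dominant seventh chord rooted on C.
C is not a diatonic chord root with this quality in A minor, but it lies a perfect fifth above F (VI), so the chord functions as an applied dominant of VI.

V7/VI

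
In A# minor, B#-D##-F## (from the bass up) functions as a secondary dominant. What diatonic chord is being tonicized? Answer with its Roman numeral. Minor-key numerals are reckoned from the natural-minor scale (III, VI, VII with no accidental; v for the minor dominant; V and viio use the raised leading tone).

V

The chord is a major triad on B#.
A dominant resolves down a perfect fifth: B# → E#. In A# minor, E# is scale degree 5, i.e. V.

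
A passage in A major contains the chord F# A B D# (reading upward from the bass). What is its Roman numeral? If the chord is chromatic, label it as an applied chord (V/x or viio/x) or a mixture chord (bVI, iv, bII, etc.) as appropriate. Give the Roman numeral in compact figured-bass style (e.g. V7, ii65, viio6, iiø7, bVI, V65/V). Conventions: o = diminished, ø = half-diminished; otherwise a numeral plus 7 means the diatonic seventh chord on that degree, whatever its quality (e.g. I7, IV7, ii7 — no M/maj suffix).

V43/V

Stacked in thirds the chord is B-D#-F#-A: a dominant seventh chord on B.
B is not a diatonic chord root with this quality in A major, but it lies a perfect fifth above E (V), so the chord functions as an applied dominant of V.
With F# in the bass the chord is in second inversion, so the figured bass is 43.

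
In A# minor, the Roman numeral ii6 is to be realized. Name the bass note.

D#

ii in A# minor has root B#; the chord is B#-D#-F##.
The figure 6 means first inversion — the third is in the bass.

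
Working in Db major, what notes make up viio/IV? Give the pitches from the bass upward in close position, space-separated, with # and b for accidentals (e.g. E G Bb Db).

F Ab Cb

The slash marks an applied leading-tone chord: viio of IV. In Db major, IV is Gb, so the leading tone to it is F, a half step below.
Building a diminished triad on F gives F-Ab-Cb.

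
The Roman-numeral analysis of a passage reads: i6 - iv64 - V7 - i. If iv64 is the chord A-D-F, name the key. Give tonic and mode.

A minor

The anchor chord is a minor triad on D, labeled iv64.
iv64 on D implies D is the subdominant; that puts the tonic at A, and the lowercase numeral fits minor mode.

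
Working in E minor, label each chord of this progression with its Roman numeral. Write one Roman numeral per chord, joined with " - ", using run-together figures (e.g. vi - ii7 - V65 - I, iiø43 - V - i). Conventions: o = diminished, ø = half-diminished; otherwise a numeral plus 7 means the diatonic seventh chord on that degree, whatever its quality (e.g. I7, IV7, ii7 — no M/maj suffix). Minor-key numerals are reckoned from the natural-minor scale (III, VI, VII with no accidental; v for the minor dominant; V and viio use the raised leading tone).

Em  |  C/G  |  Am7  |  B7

i - VI64 - iv7 - V7

Em: root E is the tonic; minor triad there is i.
C/G has root C, degree 6 in E minor, so VI64.
Am7: root A is the subdominant; minor seventh chord there is iv7.
B7: root B is the dominant; dominant seventh chord there is V7.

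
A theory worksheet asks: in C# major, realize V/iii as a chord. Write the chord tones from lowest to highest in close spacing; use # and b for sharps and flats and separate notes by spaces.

B# D## F##

V/iii is a secondary dominant — the dominant triad of iii. iii in C# major is E#, so the applied chord's root is B#, a perfect fifth above.
Building a major triad on B# gives B#-D##-F##.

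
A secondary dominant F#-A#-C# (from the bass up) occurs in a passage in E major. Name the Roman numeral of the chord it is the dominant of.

V

The chord is a major triad on F#.
A dominant resolves down a perfect fifth: F# → B. In E major, B is scale degree 5, i.e. V.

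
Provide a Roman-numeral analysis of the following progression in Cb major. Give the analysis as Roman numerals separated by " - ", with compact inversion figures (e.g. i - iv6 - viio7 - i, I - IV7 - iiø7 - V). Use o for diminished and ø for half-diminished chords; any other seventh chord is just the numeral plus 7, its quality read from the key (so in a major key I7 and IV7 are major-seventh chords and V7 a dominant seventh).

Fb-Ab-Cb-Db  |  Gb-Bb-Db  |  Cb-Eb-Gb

ii65 - V - I

Fb-Ab-Cb-Db has root Db, degree 2 in Cb major, so ii65.
Gb-Bb-Db: root Gb is the dominant; major triad there is V.
Cb-Eb-Gb: root Cb is the tonic; major triad there is I.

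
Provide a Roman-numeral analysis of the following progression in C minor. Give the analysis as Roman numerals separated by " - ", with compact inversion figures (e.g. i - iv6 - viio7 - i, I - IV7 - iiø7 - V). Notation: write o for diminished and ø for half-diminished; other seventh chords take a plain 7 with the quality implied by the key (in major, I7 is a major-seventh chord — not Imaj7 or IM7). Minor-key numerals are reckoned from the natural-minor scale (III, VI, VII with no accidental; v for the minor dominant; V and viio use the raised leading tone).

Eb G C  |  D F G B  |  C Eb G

Eb-G-C: root C is the tonic; minor triad there is i6.
D-F-G-B: dominant seventh chord on G = scale degree 5 → V43.
C-Eb-G has root C, degree 1 in C minor, so i.

i6 - V43 - i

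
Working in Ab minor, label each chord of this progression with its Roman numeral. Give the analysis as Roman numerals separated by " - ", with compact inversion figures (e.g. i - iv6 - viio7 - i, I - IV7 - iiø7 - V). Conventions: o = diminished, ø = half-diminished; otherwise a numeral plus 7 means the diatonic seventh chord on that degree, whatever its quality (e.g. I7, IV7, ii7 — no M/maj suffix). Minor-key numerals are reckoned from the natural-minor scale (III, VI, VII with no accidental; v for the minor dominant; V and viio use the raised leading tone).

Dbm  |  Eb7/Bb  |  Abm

iv - V43 - i

Dbm has root Db, degree 4 in Ab minor, so iv.
Eb7/Bb has root Eb, degree 5 in Ab minor, so V43.
Abm: root Ab is the tonic; minor triad there is i.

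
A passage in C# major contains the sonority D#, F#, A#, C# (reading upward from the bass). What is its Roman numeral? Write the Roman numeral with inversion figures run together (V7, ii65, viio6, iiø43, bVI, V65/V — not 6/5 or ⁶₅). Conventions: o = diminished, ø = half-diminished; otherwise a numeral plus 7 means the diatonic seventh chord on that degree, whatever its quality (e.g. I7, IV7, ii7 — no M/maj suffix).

The pitches D#-F#-A#-C# form a minor seventh chord rooted on D#.
D# is scale degree 2 in C# major, and a minor seventh chord on that degree is written ii7.

ii7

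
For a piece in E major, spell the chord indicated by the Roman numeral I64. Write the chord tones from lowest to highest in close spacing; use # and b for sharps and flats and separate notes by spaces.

B E G#

In E major, the tonic is E, and the diatonic chord built there is a major triad.
Stacking thirds from E gives E-G#-B.
With the 64 figure the chord is in second inversion; from the bass B upward in close position it reads B-E-G#.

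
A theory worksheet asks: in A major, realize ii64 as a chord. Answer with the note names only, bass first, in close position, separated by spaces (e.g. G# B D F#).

In A major, scale degree 2 is B, and the diatonic chord built there is a minor triad.
Stacking thirds from B gives B-D-F#.
The figured bass 64 indicates second inversion, placing the fifth (F#) in the bass: F#-B-D.

F# B D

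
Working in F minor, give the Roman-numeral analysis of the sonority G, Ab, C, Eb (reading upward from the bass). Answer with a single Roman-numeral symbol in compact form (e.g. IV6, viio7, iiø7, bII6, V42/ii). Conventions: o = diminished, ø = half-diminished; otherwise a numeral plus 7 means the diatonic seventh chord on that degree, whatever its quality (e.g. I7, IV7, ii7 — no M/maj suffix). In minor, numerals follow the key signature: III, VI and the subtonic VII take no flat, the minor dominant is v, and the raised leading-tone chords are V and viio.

III42

Stacked in thirds the chord is Ab-C-Eb-G: a major seventh chord on Ab.
In F minor, Ab is the mediant; the diatonic major seventh chord there is III7.
With G in the bass the chord is in third inversion, so the figured bass is 42.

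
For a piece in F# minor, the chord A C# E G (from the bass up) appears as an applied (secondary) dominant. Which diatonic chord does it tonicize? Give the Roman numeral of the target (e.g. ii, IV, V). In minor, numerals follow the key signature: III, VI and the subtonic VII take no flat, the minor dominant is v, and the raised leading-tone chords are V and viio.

The chord is a dominant seventh chord on A.
A dominant resolves down a perfect fifth: A → D. In F# minor, D is scale degree 6, i.e. VI.

VI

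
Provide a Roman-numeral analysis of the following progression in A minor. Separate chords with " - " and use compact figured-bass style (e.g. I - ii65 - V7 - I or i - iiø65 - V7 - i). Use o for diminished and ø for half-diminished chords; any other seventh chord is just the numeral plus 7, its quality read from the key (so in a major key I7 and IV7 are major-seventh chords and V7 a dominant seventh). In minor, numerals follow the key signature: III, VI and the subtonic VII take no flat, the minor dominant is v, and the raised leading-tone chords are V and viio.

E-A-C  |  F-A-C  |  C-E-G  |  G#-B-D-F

i64 - VI - III - viio7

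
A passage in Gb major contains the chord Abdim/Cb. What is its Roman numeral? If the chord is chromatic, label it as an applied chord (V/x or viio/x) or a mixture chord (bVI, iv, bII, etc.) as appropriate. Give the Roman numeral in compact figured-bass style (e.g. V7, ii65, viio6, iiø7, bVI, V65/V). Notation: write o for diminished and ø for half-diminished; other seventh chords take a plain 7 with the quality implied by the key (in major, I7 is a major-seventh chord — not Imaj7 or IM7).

Stacked in thirds the chord is Ab-Cb-Ebb: a diminished triad on Ab.
Ab is the second degree of Gb major. This is the diminished supertonic triad, borrowed from the parallel minor.
With Cb in the bass the chord is in first inversion, so the figured bass is 6.

iio6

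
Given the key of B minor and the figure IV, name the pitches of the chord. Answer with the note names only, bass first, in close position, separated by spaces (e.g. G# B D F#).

E G# B

Scale degree 4 in B minor is E; here the chord built on it is altered to a major triad. IV is the major subdominant, borrowed from the parallel major.
So the chord is E-G#-B.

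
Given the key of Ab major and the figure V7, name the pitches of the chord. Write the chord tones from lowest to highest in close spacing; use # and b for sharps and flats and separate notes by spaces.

Eb G Bb Db

The numeral's case and figure indicate a dominant seventh chord. In Ab major its root, the fifth degree, is Eb.
Stacking thirds from Eb gives Eb-G-Bb-Db.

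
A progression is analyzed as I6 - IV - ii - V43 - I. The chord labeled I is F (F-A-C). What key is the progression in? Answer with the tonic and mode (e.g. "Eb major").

The anchor chord is a major triad on F, labeled I.
If F is scale degree 1 and the mode makes that degree carry a major triad, the tonic is F and the mode is major.

F major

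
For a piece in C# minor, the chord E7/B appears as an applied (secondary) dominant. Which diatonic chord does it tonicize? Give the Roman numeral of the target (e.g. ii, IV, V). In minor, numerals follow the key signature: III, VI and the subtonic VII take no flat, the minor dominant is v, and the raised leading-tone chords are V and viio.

VI

The chord is a dominant seventh chord on E.
A dominant resolves down a perfect fifth: E → A. In C# minor, A is scale degree 6, i.e. VI.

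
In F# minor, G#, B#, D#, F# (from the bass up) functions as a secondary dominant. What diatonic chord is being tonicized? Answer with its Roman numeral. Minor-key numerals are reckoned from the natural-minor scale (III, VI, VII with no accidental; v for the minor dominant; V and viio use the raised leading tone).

The chord is a dominant seventh chord on G#.
A dominant resolves down a perfect fifth: G# → C#. In F# minor, C# is scale degree 5, i.e. V.

V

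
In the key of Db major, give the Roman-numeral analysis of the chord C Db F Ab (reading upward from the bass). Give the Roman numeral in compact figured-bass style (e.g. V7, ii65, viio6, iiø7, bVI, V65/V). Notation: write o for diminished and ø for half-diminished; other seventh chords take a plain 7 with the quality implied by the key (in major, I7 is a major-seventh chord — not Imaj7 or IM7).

I42

The pitches Db-F-Ab-C form a major seventh chord rooted on Db.
In Db major, Db is the tonic; the diatonic major seventh chord there is I7.
With C in the bass the chord is in third inversion, so the figured bass is 42.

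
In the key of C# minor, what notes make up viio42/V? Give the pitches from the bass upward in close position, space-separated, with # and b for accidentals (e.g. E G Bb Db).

The slash marks an applied leading-tone chord: viio of V. In C# minor, V is G#, so the leading tone to it is F##, a half step below.
Building a fully diminished seventh chord on F## gives F##-A#-C#-E.
The figured bass 42 indicates third inversion, placing the seventh (E) in the bass: E-F##-A#-C#.

E F## A# C#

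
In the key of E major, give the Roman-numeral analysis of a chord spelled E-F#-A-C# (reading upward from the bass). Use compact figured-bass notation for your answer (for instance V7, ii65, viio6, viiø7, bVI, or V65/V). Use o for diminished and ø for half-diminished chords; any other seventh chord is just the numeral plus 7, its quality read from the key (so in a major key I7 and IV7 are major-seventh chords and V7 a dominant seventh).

The pitches F#-A-C#-E form a minor seventh chord rooted on F#.
In E major, F# is the supertonic; the diatonic minor seventh chord there is ii7.
With E in the bass the chord is in third inversion, so the figured bass is 42.

ii42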